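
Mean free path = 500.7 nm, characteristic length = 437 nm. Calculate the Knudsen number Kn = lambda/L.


Knudsen number Kn = lambda / L
Kn = 500.7 / 437
Kn = 1.1458

1.1458


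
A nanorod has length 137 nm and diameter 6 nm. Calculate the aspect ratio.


Aspect ratio AR = length / diameter
AR = 137 / 6
AR = 22.83

22.83


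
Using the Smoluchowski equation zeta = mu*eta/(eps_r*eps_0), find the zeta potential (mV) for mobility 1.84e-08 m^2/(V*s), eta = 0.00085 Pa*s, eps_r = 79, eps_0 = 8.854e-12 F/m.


Smoluchowski equation: zeta = mu * eta / (eps_r * eps_0)
zeta = 1.84e-08 * 0.00085 / (79 * 8.854e-12)
zeta = 0.02236 V = 22.36 mV

22.36


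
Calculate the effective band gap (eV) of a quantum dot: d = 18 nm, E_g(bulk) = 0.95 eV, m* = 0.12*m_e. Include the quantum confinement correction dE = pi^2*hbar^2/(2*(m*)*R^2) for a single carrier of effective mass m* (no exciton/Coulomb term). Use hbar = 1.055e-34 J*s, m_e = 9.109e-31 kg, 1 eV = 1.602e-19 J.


Radius R = 18/2 nm = 9e-09 m
Confinement energy dE = pi^2 * hbar^2 / (2 * m_eff * m_e * R^2)
dE = pi^2 * (1.055e-34)^2 / (2 * 0.12 * 9.109e-31 * (9e-09)^2) J, divided by 1.602e-19 J/eV
dE = 0.0387 eV
Total band gap = E_g(bulk) + dE = 0.95 + 0.0387 = 0.9887 eV

0.9887


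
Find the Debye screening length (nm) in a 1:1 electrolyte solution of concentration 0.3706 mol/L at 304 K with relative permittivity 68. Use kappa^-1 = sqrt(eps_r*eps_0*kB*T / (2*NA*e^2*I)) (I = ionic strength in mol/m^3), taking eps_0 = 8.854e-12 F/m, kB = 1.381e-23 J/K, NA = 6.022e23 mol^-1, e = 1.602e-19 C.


Ionic strength I = 0.3706 * 1^2 * 1000 = 370.6 mol/m^3
kappa^-1 = sqrt(68 * 8.854e-12 * 1.381e-23 * 304 / (2 * 6.022e23 * (1.602e-19)^2 * 370.6))
kappa^-1 = 0.47 nm

0.47


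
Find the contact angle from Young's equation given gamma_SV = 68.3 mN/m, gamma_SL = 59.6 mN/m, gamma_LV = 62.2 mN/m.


cos(theta) = (gamma_SV - gamma_SL) / gamma_LV
cos(theta) = (68.3 - 59.6) / 62.2
cos(theta) = 0.139871
theta = arccos(0.139871) = 81.96 degrees

81.96


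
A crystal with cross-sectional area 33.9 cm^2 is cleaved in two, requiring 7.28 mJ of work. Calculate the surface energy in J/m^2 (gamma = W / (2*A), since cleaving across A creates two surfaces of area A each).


Convert: A = 33.9 cm^2 = 0.00339 m^2, W = 7.28 mJ = 0.00728 J
Cleaving exposes two faces of area A, so total new surface = 2*A and gamma = W / (2*A)
gamma = 0.00728 / (2 * 0.00339)
gamma = 1.074 J/m^2

1.074


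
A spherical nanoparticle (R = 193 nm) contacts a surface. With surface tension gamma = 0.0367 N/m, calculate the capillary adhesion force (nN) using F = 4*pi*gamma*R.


Convert radius: R = 193 nm = 1.93e-07 m
F = 4 * pi * gamma * R
F = 4 * pi * 0.0367 * 1.93e-07
F = 8.90089e-08 N = 89.0089 nN

89.0089


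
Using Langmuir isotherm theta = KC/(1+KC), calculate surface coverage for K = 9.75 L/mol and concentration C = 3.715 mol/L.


Langmuir isotherm: theta = K*C / (1 + K*C)
K*C = 9.75 * 3.715 = 36.22125
theta = 36.22125 / (1 + 36.22125) = 36.22125 / 37.22125
theta = 0.9731

0.9731


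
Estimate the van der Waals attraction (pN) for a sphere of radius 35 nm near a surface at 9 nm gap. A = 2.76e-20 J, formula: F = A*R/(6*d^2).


Convert to SI: R = 35 nm = 3.5e-08 m, d = 9 nm = 9e-09 m
F = A * R / (6 * d^2)
F = 2.76e-20 * 3.5e-08 / (6 * (9e-09)^2)
F = 1.98765e-12 N = 1.988 pN

1.988


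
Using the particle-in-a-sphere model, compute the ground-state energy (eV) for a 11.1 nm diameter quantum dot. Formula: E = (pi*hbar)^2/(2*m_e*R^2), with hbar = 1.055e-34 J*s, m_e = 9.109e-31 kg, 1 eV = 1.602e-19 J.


Radius R = 11.1/2 = 5.55 nm = 5.55e-09 m
E = (pi * 1.055e-34)^2 / (2 * 9.109e-31 * (5.55e-09)^2)
E(J) = 1.95757e-21
E = E(J) / 1.602e-19 = 0.0122 eV

0.0122


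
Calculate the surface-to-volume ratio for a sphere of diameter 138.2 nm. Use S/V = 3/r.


Radius r = 138.2/2 = 69.1 nm
S/V = 3 / r = 3 / 69.1
S/V = 0.0434 nm^-1

0.0434


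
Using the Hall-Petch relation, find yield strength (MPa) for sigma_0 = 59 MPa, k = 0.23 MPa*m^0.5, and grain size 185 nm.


d = 185 nm = 1.85e-07 m
sqrt(d) = 0.0004301163
Hall-Petch contribution = k / sqrt(d) = 0.23 / 0.0004301163 = 534.7 MPa
sigma = sigma_0 + k/sqrt(d) = 59 + 534.7 = 593.7 MPa

593.7


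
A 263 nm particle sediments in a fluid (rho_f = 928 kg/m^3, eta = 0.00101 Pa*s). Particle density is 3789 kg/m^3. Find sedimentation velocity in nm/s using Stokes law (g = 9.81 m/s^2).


Radius R = 263/2 nm = 1.315e-07 m
Density difference = 3789 - 928 = 2861 kg/m^3
v = 2 * R^2 * (rho_p - rho_f) * g / (9 * eta)
v = 2 * (1.315e-07)^2 * 2861 * 9.81 / (9 * 0.00101)
v = 1.06784e-07 m/s = 106.7836 nm/s

106.7836


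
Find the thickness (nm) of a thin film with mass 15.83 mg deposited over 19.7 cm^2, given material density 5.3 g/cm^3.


Convert: m = 15.83 mg = 1.5830e-05 kg, A = 19.7 cm^2 = 1.9700e-03 m^2, rho = 5.3 g/cm^3 = 5300 kg/m^3
t = m / (A * rho)
t = 1.5830e-05 / (1.9700e-03 * 5300)
t = 1.5161e-06 m = 1516.1 nm

1516.1


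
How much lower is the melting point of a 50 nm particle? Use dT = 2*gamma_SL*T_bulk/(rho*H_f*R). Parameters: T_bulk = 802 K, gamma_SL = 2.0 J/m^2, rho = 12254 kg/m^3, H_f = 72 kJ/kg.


Radius R = 50/2 = 25 nm = 2.5e-08 m
Convert H_f = 72 kJ/kg = 72000 J/kg
dT = 2 * gamma_SL * T_bulk / (rho * H_f * R)
dT = 2 * 2.0 * 802 / (12254 * 72000 * 2.5e-08)
dT = 145.4 K

145.4


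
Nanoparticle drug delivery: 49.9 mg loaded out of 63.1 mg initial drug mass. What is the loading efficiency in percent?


Drug loading efficiency = (drug loaded / drug initial) * 100
DLE = 49.9 / 63.1 * 100
DLE = 0.7908 * 100
DLE = 79.08%

79.08


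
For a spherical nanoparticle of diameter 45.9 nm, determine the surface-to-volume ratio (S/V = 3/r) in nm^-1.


Radius r = 45.9/2 = 22.95 nm
S/V = 3 / r = 3 / 22.95
S/V = 0.1307 nm^-1

0.1307


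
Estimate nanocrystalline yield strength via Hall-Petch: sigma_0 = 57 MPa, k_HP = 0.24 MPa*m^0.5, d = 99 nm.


d = 99 nm = 9.9e-08 m
sqrt(d) = 0.0003146427
Hall-Petch contribution = k / sqrt(d) = 0.24 / 0.0003146427 = 762.8 MPa
sigma = sigma_0 + k/sqrt(d) = 57 + 762.8 = 819.8 MPa

819.8


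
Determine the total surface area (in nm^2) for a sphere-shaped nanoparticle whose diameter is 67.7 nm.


Radius r = 67.7/2 = 33.85 nm
Surface area SA = 4 * pi * r^2
SA = 4 * pi * (33.85)^2
SA = 14398.83 nm^2

14398.83


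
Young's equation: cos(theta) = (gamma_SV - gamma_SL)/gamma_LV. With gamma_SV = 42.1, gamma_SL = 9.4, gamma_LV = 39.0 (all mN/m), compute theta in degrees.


cos(theta) = (gamma_SV - gamma_SL) / gamma_LV
cos(theta) = (42.1 - 9.4) / 39.0
cos(theta) = 0.838462
theta = arccos(0.838462) = 33.02 degrees

33.02


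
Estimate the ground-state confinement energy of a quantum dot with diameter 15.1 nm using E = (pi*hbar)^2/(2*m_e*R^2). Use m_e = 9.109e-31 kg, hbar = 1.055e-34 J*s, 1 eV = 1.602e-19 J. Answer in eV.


Radius R = 15.1/2 = 7.55 nm = 7.55e-09 m
E = (pi * 1.055e-34)^2 / (2 * 9.109e-31 * (7.55e-09)^2)
E(J) = 1.05782e-21
E = E(J) / 1.602e-19 = 0.0066 eV

0.0066


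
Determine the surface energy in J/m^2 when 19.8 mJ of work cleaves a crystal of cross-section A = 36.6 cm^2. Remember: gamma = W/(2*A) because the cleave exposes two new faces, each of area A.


Convert: A = 36.6 cm^2 = 0.00366 m^2, W = 19.8 mJ = 0.0198 J
Cleaving exposes two faces of area A, so total new surface = 2*A and gamma = W / (2*A)
gamma = 0.0198 / (2 * 0.00366)
gamma = 2.705 J/m^2

2.705


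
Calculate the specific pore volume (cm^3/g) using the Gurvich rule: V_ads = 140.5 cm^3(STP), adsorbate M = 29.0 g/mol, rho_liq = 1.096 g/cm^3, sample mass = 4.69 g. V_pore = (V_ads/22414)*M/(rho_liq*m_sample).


Moles adsorbed n = V_ads / 22414 = 140.5 / 22414 = 6.268404e-03 mol
Liquid volume V_liq = n * M / rho_liq = 6.268404e-03 * 29.0 / 1.096 = 0.16586 cm^3
Specific pore volume V_pore = V_liq / m_sample = 0.16586 / 4.69
V_pore = 0.0354 cm^3/g

0.0354


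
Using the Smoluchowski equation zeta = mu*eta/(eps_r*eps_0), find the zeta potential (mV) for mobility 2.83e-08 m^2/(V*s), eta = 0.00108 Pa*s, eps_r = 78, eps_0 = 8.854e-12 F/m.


Smoluchowski equation: zeta = mu * eta / (eps_r * eps_0)
zeta = 2.83e-08 * 0.00108 / (78 * 8.854e-12)
zeta = 0.044256 V = 44.26 mV

44.26


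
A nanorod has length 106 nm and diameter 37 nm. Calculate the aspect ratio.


Aspect ratio AR = length / diameter
AR = 106 / 37
AR = 2.86

2.86


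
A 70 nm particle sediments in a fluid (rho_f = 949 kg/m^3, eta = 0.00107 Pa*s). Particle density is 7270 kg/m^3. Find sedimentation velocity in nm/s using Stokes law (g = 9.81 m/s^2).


Radius R = 70/2 nm = 3.5e-08 m
Density difference = 7270 - 949 = 6321 kg/m^3
v = 2 * R^2 * (rho_p - rho_f) * g / (9 * eta)
v = 2 * (3.5e-08)^2 * 6321 * 9.81 / (9 * 0.00107)
v = 1.57759e-08 m/s = 15.7759 nm/s

15.7759


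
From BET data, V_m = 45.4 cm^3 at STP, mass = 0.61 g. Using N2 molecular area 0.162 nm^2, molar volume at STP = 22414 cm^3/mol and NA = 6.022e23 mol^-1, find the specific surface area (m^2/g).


Number of moles in monolayer = V_m / 22414 = 45.4 / 22414 = 0.00202552
Number of molecules = moles * NA = 0.00202552 * 6.022e23
SA = molecules * sigma / mass
SA = (45.4 / 22414) * 6.022e23 * 0.162e-18 / 0.61
SA = 323.9 m^2/g

323.9


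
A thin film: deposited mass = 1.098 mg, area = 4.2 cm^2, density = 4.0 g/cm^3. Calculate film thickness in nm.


Convert: m = 1.098 mg = 1.0980e-06 kg, A = 4.2 cm^2 = 4.2000e-04 m^2, rho = 4.0 g/cm^3 = 4000 kg/m^3
t = m / (A * rho)
t = 1.0980e-06 / (4.2000e-04 * 4000)
t = 6.5357e-07 m = 653.6 nm

653.6


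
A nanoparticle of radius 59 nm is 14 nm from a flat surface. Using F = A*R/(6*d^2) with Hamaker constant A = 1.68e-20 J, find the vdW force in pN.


Convert to SI: R = 59 nm = 5.9e-08 m, d = 14 nm = 1.4e-08 m
F = A * R / (6 * d^2)
F = 1.68e-20 * 5.9e-08 / (6 * (1.4e-08)^2)
F = 8.42857e-13 N = 0.843 pN

0.843


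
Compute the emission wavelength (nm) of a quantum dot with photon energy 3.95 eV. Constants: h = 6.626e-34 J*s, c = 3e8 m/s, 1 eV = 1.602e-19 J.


Convert energy: E = 3.95 eV = 3.95 * 1.602e-19 = 6.3279e-19 J
lambda = h*c / E = 6.626e-34 * 3e8 / 6.3279e-19
lambda = 3.14133e-07 m = 314.1 nm

314.1


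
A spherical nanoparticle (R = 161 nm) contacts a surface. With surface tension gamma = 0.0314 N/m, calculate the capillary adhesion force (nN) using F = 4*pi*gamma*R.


Convert radius: R = 161 nm = 1.61e-07 m
F = 4 * pi * gamma * R
F = 4 * pi * 0.0314 * 1.61e-07
F = 6.3528e-08 N = 63.528 nN

63.528


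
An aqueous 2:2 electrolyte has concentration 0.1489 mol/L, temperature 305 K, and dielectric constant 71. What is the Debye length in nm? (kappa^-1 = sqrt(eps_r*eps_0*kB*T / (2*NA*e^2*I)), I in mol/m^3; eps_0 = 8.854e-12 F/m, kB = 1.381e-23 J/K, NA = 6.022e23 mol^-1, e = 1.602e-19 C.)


Ionic strength I = 0.1489 * 2^2 * 1000 = 595.6 mol/m^3
kappa^-1 = sqrt(71 * 8.854e-12 * 1.381e-23 * 305 / (2 * 6.022e23 * (1.602e-19)^2 * 595.6))
kappa^-1 = 0.379 nm

0.379


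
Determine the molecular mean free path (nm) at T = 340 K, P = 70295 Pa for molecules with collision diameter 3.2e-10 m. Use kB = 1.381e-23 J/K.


Mean free path: lambda = kB*T / (sqrt(2) * pi * d^2 * P)
lambda = 1.381e-23 * 340 / (sqrt(2) * pi * (3.2e-10)^2 * 70295)
lambda = 1.46819e-07 m
lambda = 146.82 nm

146.82


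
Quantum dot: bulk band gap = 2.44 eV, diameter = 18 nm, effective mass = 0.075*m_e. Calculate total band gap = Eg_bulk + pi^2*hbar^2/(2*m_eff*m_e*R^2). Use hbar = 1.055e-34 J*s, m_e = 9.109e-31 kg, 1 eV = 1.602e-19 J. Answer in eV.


Radius R = 18/2 nm = 9e-09 m
Confinement energy dE = pi^2 * hbar^2 / (2 * m_eff * m_e * R^2)
dE = pi^2 * (1.055e-34)^2 / (2 * 0.075 * 9.109e-31 * (9e-09)^2) J, divided by 1.602e-19 J/eV
dE = 0.062 eV
Total band gap = E_g(bulk) + dE = 2.44 + 0.062 = 2.502 eV

2.502


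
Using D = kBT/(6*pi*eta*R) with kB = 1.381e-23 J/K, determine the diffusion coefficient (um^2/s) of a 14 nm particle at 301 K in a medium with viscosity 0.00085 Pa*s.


Radius R = 14/2 = 7 nm = 7e-09 m
D = kB*T / (6*pi*eta*R)
D = 1.381e-23 * 301 / (6 * pi * 0.00085 * 7e-09)
D = 3.70631e-11 m^2/s = 37.063 um^2/s

37.063


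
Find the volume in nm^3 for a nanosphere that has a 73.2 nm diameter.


Radius r = 73.2/2 = 36.6 nm
Volume V = (4/3) * pi * r^3
V = (4/3) * pi * (36.6)^3
V = 205367.57 nm^3

205367.57


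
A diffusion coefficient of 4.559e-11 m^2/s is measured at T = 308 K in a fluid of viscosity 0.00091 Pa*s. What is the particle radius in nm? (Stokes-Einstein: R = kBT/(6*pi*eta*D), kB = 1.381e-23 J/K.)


Stokes-Einstein: R = kB*T / (6*pi*eta*D)
R = 1.381e-23 * 308 / (6 * pi * 0.00091 * 4.559e-11)
R = 5.43917e-09 m = 5.44 nm

5.44


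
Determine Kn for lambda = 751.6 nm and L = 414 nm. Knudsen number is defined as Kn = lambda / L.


Knudsen number Kn = lambda / L
Kn = 751.6 / 414
Kn = 1.8155

1.8155


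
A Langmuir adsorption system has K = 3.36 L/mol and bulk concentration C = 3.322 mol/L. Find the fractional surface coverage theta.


Langmuir isotherm: theta = K*C / (1 + K*C)
K*C = 3.36 * 3.322 = 11.16192
theta = 11.16192 / (1 + 11.16192) = 11.16192 / 12.16192
theta = 0.9178

0.9178


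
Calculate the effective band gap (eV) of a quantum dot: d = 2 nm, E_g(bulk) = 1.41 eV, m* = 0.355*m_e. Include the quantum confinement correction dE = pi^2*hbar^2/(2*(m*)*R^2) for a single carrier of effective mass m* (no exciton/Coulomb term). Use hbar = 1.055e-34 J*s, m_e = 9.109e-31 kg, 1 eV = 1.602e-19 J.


Radius R = 2/2 nm = 1e-09 m
Confinement energy dE = pi^2 * hbar^2 / (2 * m_eff * m_e * R^2)
dE = pi^2 * (1.055e-34)^2 / (2 * 0.355 * 9.109e-31 * (1e-09)^2) J, divided by 1.602e-19 J/eV
dE = 1.0603 eV
Total band gap = E_g(bulk) + dE = 1.41 + 1.0603 = 2.4703 eV

2.4703


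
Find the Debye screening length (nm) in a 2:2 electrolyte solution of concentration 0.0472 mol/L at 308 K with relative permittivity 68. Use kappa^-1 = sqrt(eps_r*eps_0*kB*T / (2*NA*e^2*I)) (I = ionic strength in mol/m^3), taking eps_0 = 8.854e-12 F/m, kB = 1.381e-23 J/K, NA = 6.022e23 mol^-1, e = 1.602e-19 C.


Ionic strength I = 0.0472 * 2^2 * 1000 = 188.8 mol/m^3
kappa^-1 = sqrt(68 * 8.854e-12 * 1.381e-23 * 308 / (2 * 6.022e23 * (1.602e-19)^2 * 188.8))
kappa^-1 = 0.662 nm

0.662


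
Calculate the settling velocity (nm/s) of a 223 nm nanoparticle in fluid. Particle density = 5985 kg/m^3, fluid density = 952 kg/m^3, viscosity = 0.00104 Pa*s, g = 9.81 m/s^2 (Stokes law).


Radius R = 223/2 nm = 1.115e-07 m
Density difference = 5985 - 952 = 5033 kg/m^3
v = 2 * R^2 * (rho_p - rho_f) * g / (9 * eta)
v = 2 * (1.115e-07)^2 * 5033 * 9.81 / (9 * 0.00104)
v = 1.3116e-07 m/s = 131.1595 nm/s

131.1595


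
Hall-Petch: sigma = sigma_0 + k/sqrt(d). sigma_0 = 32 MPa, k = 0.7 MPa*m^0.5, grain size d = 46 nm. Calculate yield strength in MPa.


d = 46 nm = 4.6e-08 m
sqrt(d) = 0.0002144761
Hall-Petch contribution = k / sqrt(d) = 0.7 / 0.0002144761 = 3263.8 MPa
sigma = sigma_0 + k/sqrt(d) = 32 + 3263.8 = 3295.8 MPa

3295.8


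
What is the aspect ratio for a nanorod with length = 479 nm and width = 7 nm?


Aspect ratio AR = length / diameter
AR = 479 / 7
AR = 68.43

68.43


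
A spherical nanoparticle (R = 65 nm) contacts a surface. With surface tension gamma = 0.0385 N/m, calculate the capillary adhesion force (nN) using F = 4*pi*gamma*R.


Convert radius: R = 65 nm = 6.5e-08 m
F = 4 * pi * gamma * R
F = 4 * pi * 0.0385 * 6.5e-08
F = 3.14473e-08 N = 31.4473 nN

31.4473


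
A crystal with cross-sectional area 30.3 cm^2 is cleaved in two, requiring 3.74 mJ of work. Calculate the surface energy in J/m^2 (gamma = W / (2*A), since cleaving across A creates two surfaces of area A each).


Convert: A = 30.3 cm^2 = 0.00303 m^2, W = 3.74 mJ = 0.00374 J
Cleaving exposes two faces of area A, so total new surface = 2*A and gamma = W / (2*A)
gamma = 0.00374 / (2 * 0.00303)
gamma = 0.617 J/m^2

0.617


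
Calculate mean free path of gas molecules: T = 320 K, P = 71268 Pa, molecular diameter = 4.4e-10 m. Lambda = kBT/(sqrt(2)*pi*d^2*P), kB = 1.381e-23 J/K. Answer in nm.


Mean free path: lambda = kB*T / (sqrt(2) * pi * d^2 * P)
lambda = 1.381e-23 * 320 / (sqrt(2) * pi * (4.4e-10)^2 * 71268)
lambda = 7.20906e-08 m
lambda = 72.09 nm

72.09


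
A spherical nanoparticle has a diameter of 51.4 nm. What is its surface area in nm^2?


Radius r = 51.4/2 = 25.7 nm
Surface area SA = 4 * pi * r^2
SA = 4 * pi * (25.7)^2
SA = 8299.96 nm^2

8299.96


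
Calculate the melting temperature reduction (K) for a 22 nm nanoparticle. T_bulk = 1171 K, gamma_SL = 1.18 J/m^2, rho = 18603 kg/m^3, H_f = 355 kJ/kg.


Radius R = 22/2 = 11 nm = 1.1e-08 m
Convert H_f = 355 kJ/kg = 355000 J/kg
dT = 2 * gamma_SL * T_bulk / (rho * H_f * R)
dT = 2 * 1.18 * 1171 / (18603 * 355000 * 1.1e-08)
dT = 38.0 K

38.0


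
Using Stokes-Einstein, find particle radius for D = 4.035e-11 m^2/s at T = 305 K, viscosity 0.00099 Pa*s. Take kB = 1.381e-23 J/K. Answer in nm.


Stokes-Einstein: R = kB*T / (6*pi*eta*D)
R = 1.381e-23 * 305 / (6 * pi * 0.00099 * 4.035e-11)
R = 5.59389e-09 m = 5.59 nm

5.59


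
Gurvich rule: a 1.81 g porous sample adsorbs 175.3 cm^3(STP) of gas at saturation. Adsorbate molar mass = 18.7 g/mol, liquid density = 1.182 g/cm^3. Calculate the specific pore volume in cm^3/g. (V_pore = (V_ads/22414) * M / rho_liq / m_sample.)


Moles adsorbed n = V_ads / 22414 = 175.3 / 22414 = 7.821005e-03 mol
Liquid volume V_liq = n * M / rho_liq = 7.821005e-03 * 18.7 / 1.182 = 0.12373 cm^3
Specific pore volume V_pore = V_liq / m_sample = 0.12373 / 1.81
V_pore = 0.0684 cm^3/g

0.0684


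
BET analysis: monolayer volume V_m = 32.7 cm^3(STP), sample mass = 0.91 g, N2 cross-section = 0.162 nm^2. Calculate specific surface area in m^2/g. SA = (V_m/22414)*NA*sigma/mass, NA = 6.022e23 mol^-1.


Number of moles in monolayer = V_m / 22414 = 32.7 / 22414 = 0.00145891
Number of molecules = moles * NA = 0.00145891 * 6.022e23
SA = molecules * sigma / mass
SA = (32.7 / 22414) * 6.022e23 * 0.162e-18 / 0.91
SA = 156.4 m^2/g

156.4


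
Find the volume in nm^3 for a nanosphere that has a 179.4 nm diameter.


Radius r = 179.4/2 = 89.7 nm
Volume V = (4/3) * pi * r^3
V = (4/3) * pi * (89.7)^3
V = 3023193.45 nm^3

3023193.45


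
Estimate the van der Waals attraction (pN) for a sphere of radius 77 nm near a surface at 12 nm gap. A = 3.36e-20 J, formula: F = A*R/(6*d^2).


Convert to SI: R = 77 nm = 7.7e-08 m, d = 12 nm = 1.2e-08 m
F = A * R / (6 * d^2)
F = 3.36e-20 * 7.7e-08 / (6 * (1.2e-08)^2)
F = 2.99444e-12 N = 2.994 pN

2.994


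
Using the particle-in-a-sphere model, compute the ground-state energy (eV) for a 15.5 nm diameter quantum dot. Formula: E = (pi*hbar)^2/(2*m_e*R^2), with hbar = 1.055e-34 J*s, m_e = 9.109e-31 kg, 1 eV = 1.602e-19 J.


Radius R = 15.5/2 = 7.75 nm = 7.75e-09 m
E = (pi * 1.055e-34)^2 / (2 * 9.109e-31 * (7.75e-09)^2)
E(J) = 1.00392e-21
E = E(J) / 1.602e-19 = 0.0063 eV

0.0063


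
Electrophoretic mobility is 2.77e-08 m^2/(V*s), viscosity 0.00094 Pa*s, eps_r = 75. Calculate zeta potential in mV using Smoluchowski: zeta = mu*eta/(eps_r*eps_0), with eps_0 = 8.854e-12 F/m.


Smoluchowski equation: zeta = mu * eta / (eps_r * eps_0)
zeta = 2.77e-08 * 0.00094 / (75 * 8.854e-12)
zeta = 0.039211 V = 39.21 mV

39.21


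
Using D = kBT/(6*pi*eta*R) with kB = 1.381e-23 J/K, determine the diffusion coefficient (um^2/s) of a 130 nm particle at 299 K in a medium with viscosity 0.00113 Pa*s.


Radius R = 130/2 = 65 nm = 6.5e-08 m
D = kB*T / (6*pi*eta*R)
D = 1.381e-23 * 299 / (6 * pi * 0.00113 * 6.5e-08)
D = 2.98244e-12 m^2/s = 2.982 um^2/s

2.982


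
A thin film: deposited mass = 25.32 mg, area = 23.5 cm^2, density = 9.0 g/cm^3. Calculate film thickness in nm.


Convert: m = 25.32 mg = 2.5320e-05 kg, A = 23.5 cm^2 = 2.3500e-03 m^2, rho = 9.0 g/cm^3 = 9000 kg/m^3
t = m / (A * rho)
t = 2.5320e-05 / (2.3500e-03 * 9000)
t = 1.1972e-06 m = 1197.2 nm

1197.2


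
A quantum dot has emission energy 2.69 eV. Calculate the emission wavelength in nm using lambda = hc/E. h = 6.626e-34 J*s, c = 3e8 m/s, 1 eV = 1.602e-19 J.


Convert energy: E = 2.69 eV = 2.69 * 1.602e-19 = 4.30938e-19 J
lambda = h*c / E = 6.626e-34 * 3e8 / 4.30938e-19
lambda = 4.61273e-07 m = 461.3 nm

461.3


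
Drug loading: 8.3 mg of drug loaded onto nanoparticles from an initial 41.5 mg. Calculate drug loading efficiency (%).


Drug loading efficiency = (drug loaded / drug initial) * 100
DLE = 8.3 / 41.5 * 100
DLE = 0.2 * 100
DLE = 20.0%

20.0


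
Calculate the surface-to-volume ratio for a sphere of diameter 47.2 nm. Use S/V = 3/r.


Radius r = 47.2/2 = 23.6 nm
S/V = 3 / r = 3 / 23.6
S/V = 0.1271 nm^-1

0.1271


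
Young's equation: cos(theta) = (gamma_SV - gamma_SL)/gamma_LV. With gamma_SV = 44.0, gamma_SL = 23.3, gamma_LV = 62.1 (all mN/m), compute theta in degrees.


cos(theta) = (gamma_SV - gamma_SL) / gamma_LV
cos(theta) = (44.0 - 23.3) / 62.1
cos(theta) = 0.333333
theta = arccos(0.333333) = 70.53 degrees

70.53


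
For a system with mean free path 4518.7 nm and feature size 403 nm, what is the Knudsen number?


Knudsen number Kn = lambda / L
Kn = 4518.7 / 403
Kn = 11.2127

11.2127


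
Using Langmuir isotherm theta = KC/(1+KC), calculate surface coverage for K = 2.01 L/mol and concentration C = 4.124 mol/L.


Langmuir isotherm: theta = K*C / (1 + K*C)
K*C = 2.01 * 4.124 = 8.28924
theta = 8.28924 / (1 + 8.28924) = 8.28924 / 9.28924
theta = 0.8923

0.8923


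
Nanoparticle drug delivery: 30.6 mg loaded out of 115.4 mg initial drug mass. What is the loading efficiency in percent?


Drug loading efficiency = (drug loaded / drug initial) * 100
DLE = 30.6 / 115.4 * 100
DLE = 0.2652 * 100
DLE = 26.52%

26.52


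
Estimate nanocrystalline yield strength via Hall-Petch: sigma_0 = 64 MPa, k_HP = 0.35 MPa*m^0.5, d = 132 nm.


d = 132 nm = 1.32e-07 m
sqrt(d) = 0.000363318
Hall-Petch contribution = k / sqrt(d) = 0.35 / 0.000363318 = 963.3 MPa
sigma = sigma_0 + k/sqrt(d) = 64 + 963.3 = 1027.3 MPa

1027.3


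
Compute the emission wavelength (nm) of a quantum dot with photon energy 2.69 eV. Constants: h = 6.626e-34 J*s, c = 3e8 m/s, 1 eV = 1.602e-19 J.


Convert energy: E = 2.69 eV = 2.69 * 1.602e-19 = 4.30938e-19 J
lambda = h*c / E = 6.626e-34 * 3e8 / 4.30938e-19
lambda = 4.61273e-07 m = 461.3 nm

461.3


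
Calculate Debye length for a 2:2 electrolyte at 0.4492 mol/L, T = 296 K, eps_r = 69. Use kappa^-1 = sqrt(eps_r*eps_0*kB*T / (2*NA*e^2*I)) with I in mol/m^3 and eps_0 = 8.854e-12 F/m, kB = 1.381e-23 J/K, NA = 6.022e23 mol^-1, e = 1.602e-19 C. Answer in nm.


Ionic strength I = 0.4492 * 2^2 * 1000 = 1796.8 mol/m^3
kappa^-1 = sqrt(69 * 8.854e-12 * 1.381e-23 * 296 / (2 * 6.022e23 * (1.602e-19)^2 * 1796.8))
kappa^-1 = 0.212 nm

0.212


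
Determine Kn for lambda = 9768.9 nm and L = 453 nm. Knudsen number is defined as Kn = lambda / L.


Knudsen number Kn = lambda / L
Kn = 9768.9 / 453
Kn = 21.5649

21.5649


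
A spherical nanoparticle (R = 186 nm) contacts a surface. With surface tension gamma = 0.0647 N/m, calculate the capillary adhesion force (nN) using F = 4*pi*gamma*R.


Convert radius: R = 186 nm = 1.86e-07 m
F = 4 * pi * gamma * R
F = 4 * pi * 0.0647 * 1.86e-07
F = 1.51226e-07 N = 151.2262 nN

151.2262


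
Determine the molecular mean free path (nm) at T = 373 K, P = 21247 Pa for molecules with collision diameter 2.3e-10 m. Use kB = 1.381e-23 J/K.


Mean free path: lambda = kB*T / (sqrt(2) * pi * d^2 * P)
lambda = 1.381e-23 * 373 / (sqrt(2) * pi * (2.3e-10)^2 * 21247)
lambda = 1.03154e-06 m
lambda = 1031.54 nm

1031.54


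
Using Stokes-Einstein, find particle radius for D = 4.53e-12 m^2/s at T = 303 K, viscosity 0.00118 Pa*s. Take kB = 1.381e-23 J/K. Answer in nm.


Stokes-Einstein: R = kB*T / (6*pi*eta*D)
R = 1.381e-23 * 303 / (6 * pi * 0.00118 * 4.53e-12)
R = 4.15293e-08 m = 41.53 nm

41.53


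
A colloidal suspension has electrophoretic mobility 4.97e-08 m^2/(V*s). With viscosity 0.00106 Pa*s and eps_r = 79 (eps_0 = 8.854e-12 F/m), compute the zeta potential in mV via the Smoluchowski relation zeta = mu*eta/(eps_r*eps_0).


Smoluchowski equation: zeta = mu * eta / (eps_r * eps_0)
zeta = 4.97e-08 * 0.00106 / (79 * 8.854e-12)
zeta = 0.075317 V = 75.32 mV

75.32


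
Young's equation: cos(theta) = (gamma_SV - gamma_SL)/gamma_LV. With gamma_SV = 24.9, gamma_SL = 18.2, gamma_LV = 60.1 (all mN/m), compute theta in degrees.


cos(theta) = (gamma_SV - gamma_SL) / gamma_LV
cos(theta) = (24.9 - 18.2) / 60.1
cos(theta) = 0.111481
theta = arccos(0.111481) = 83.6 degrees

83.6


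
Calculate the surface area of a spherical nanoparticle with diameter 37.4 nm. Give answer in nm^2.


Radius r = 37.4/2 = 18.7 nm
Surface area SA = 4 * pi * r^2
SA = 4 * pi * (18.7)^2
SA = 4394.33 nm^2

4394.33


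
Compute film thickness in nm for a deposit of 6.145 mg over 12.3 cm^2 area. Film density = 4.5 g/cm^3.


Convert: m = 6.145 mg = 6.1450e-06 kg, A = 12.3 cm^2 = 1.2300e-03 m^2, rho = 4.5 g/cm^3 = 4500 kg/m^3
t = m / (A * rho)
t = 6.1450e-06 / (1.2300e-03 * 4500)
t = 1.1102e-06 m = 1110.2 nm

1110.2


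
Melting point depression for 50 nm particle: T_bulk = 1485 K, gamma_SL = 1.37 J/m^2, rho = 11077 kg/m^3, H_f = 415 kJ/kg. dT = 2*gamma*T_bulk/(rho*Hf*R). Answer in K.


Radius R = 50/2 = 25 nm = 2.5e-08 m
Convert H_f = 415 kJ/kg = 415000 J/kg
dT = 2 * gamma_SL * T_bulk / (rho * H_f * R)
dT = 2 * 1.37 * 1485 / (11077 * 415000 * 2.5e-08)
dT = 35.4 K

35.4


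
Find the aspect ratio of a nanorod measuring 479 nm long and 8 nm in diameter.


Aspect ratio AR = length / diameter
AR = 479 / 8
AR = 59.88

59.88


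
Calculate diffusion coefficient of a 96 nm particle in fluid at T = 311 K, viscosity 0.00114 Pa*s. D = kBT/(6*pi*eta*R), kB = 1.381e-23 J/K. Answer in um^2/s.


Radius R = 96/2 = 48 nm = 4.8e-08 m
D = kB*T / (6*pi*eta*R)
D = 1.381e-23 * 311 / (6 * pi * 0.00114 * 4.8e-08)
D = 4.16396e-12 m^2/s = 4.164 um^2/s

4.164


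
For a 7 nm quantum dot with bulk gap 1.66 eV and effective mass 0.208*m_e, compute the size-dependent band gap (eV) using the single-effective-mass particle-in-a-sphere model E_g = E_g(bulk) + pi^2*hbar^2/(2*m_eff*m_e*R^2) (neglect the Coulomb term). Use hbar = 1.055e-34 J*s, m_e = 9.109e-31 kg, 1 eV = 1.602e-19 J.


Radius R = 7/2 nm = 3.5e-09 m
Confinement energy dE = pi^2 * hbar^2 / (2 * m_eff * m_e * R^2)
dE = pi^2 * (1.055e-34)^2 / (2 * 0.208 * 9.109e-31 * (3.5e-09)^2) J, divided by 1.602e-19 J/eV
dE = 0.1477 eV
Total band gap = E_g(bulk) + dE = 1.66 + 0.1477 = 1.8077 eV

1.8077


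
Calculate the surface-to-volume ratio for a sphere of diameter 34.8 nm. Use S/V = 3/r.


Radius r = 34.8/2 = 17.4 nm
S/V = 3 / r = 3 / 17.4
S/V = 0.1724 nm^-1

0.1724


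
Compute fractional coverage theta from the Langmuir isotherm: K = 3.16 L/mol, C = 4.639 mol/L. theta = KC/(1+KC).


Langmuir isotherm: theta = K*C / (1 + K*C)
K*C = 3.16 * 4.639 = 14.65924
theta = 14.65924 / (1 + 14.65924) = 14.65924 / 15.65924
theta = 0.9361

0.9361


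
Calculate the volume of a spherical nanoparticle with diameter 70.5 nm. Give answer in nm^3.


Radius r = 70.5/2 = 35.25 nm
Volume V = (4/3) * pi * r^3
V = (4/3) * pi * (35.25)^3
V = 183470.39 nm^3

183470.39


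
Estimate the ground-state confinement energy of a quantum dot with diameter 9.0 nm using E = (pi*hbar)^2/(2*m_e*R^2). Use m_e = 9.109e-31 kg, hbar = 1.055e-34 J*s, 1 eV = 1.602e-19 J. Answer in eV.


Radius R = 9.0/2 = 4.5 nm = 4.5e-09 m
E = (pi * 1.055e-34)^2 / (2 * 9.109e-31 * (4.5e-09)^2)
E(J) = 2.97769e-21
E = E(J) / 1.602e-19 = 0.0186 eV

0.0186


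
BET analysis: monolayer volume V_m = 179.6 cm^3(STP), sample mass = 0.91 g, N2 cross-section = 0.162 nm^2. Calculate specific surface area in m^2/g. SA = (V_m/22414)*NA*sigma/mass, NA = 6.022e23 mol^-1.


Number of moles in monolayer = V_m / 22414 = 179.6 / 22414 = 0.00801285
Number of molecules = moles * NA = 0.00801285 * 6.022e23
SA = molecules * sigma / mass
SA = (179.6 / 22414) * 6.022e23 * 0.162e-18 / 0.91
SA = 859.0 m^2/g

859.0


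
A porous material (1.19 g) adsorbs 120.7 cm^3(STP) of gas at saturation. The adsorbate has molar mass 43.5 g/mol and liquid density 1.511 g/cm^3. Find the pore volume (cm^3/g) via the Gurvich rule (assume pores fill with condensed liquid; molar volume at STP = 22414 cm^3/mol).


Moles adsorbed n = V_ads / 22414 = 120.7 / 22414 = 5.385027e-03 mol
Liquid volume V_liq = n * M / rho_liq = 5.385027e-03 * 43.5 / 1.511 = 0.15503 cm^3
Specific pore volume V_pore = V_liq / m_sample = 0.15503 / 1.19
V_pore = 0.1303 cm^3/g

0.1303


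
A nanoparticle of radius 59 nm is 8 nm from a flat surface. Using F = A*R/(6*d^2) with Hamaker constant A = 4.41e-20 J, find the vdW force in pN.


Convert to SI: R = 59 nm = 5.9e-08 m, d = 8 nm = 8e-09 m
F = A * R / (6 * d^2)
F = 4.41e-20 * 5.9e-08 / (6 * (8e-09)^2)
F = 6.77578e-12 N = 6.776 pN

6.776


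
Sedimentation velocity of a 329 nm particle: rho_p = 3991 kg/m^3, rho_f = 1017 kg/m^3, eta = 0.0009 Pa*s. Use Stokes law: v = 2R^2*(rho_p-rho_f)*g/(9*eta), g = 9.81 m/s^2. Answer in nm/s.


Radius R = 329/2 nm = 1.645e-07 m
Density difference = 3991 - 1017 = 2974 kg/m^3
v = 2 * R^2 * (rho_p - rho_f) * g / (9 * eta)
v = 2 * (1.645e-07)^2 * 2974 * 9.81 / (9 * 0.0009)
v = 1.94934e-07 m/s = 194.9336 nm/s

194.9336


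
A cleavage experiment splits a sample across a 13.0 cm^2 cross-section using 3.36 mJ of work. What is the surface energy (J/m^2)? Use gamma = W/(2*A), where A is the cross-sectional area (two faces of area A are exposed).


Convert: A = 13.0 cm^2 = 0.0013 m^2, W = 3.36 mJ = 0.00336 J
Cleaving exposes two faces of area A, so total new surface = 2*A and gamma = W / (2*A)
gamma = 0.00336 / (2 * 0.0013)
gamma = 1.292 J/m^2

1.292


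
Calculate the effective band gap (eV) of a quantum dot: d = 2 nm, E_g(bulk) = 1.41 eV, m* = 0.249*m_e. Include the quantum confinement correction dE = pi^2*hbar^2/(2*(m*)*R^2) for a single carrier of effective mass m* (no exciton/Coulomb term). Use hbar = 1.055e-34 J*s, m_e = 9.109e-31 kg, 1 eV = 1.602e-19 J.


Radius R = 2/2 nm = 1e-09 m
Confinement energy dE = pi^2 * hbar^2 / (2 * m_eff * m_e * R^2)
dE = pi^2 * (1.055e-34)^2 / (2 * 0.249 * 9.109e-31 * (1e-09)^2) J, divided by 1.602e-19 J/eV
dE = 1.5116 eV
Total band gap = E_g(bulk) + dE = 1.41 + 1.5116 = 2.9216 eV

2.9216


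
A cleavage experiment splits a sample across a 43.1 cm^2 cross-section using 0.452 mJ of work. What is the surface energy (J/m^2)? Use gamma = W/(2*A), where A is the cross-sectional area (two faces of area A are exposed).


Convert: A = 43.1 cm^2 = 0.00431 m^2, W = 0.452 mJ = 0.000452 J
Cleaving exposes two faces of area A, so total new surface = 2*A and gamma = W / (2*A)
gamma = 0.000452 / (2 * 0.00431)
gamma = 0.052 J/m^2

0.052


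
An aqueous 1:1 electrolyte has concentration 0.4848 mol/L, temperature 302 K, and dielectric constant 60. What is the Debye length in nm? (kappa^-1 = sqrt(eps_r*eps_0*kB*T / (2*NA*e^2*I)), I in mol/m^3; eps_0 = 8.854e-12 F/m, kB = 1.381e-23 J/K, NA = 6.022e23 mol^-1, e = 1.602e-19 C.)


Ionic strength I = 0.4848 * 1^2 * 1000 = 484.8 mol/m^3
kappa^-1 = sqrt(60 * 8.854e-12 * 1.381e-23 * 302 / (2 * 6.022e23 * (1.602e-19)^2 * 484.8))
kappa^-1 = 0.385 nm

0.385


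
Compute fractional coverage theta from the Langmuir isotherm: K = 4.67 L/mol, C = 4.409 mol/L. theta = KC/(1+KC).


Langmuir isotherm: theta = K*C / (1 + K*C)
K*C = 4.67 * 4.409 = 20.59003
theta = 20.59003 / (1 + 20.59003) = 20.59003 / 21.59003
theta = 0.9537

0.9537


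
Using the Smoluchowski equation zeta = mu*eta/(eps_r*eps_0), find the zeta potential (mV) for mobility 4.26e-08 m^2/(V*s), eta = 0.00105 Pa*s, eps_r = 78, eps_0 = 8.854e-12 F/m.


Smoluchowski equation: zeta = mu * eta / (eps_r * eps_0)
zeta = 4.26e-08 * 0.00105 / (78 * 8.854e-12)
zeta = 0.064769 V = 64.77 mV

64.77


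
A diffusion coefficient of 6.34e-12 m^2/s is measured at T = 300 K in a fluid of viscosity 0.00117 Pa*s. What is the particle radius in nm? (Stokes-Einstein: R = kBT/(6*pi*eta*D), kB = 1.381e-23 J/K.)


Stokes-Einstein: R = kB*T / (6*pi*eta*D)
R = 1.381e-23 * 300 / (6 * pi * 0.00117 * 6.34e-12)
R = 2.96305e-08 m = 29.63 nm

29.63


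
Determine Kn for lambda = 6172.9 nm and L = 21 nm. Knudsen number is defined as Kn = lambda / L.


Knudsen number Kn = lambda / L
Kn = 6172.9 / 21
Kn = 293.9476

293.9476


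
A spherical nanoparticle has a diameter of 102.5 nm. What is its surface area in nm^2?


Radius r = 102.5/2 = 51.25 nm
Surface area SA = 4 * pi * r^2
SA = 4 * pi * (51.25)^2
SA = 33006.36 nm^2

33006.36


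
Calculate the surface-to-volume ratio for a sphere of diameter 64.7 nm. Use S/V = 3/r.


Radius r = 64.7/2 = 32.35 nm
S/V = 3 / r = 3 / 32.35
S/V = 0.0927 nm^-1

0.0927


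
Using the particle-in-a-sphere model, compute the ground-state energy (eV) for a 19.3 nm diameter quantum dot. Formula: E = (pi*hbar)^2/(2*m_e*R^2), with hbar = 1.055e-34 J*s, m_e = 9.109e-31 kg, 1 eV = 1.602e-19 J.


Radius R = 19.3/2 = 9.65 nm = 9.65e-09 m
E = (pi * 1.055e-34)^2 / (2 * 9.109e-31 * (9.65e-09)^2)
E(J) = 6.47514e-22
E = E(J) / 1.602e-19 = 0.004 eV

0.004


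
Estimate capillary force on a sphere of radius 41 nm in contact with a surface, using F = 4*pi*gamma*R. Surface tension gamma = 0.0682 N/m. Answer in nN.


Convert radius: R = 41 nm = 4.1e-08 m
F = 4 * pi * gamma * R
F = 4 * pi * 0.0682 * 4.1e-08
F = 3.51381e-08 N = 35.1381 nN

35.1381


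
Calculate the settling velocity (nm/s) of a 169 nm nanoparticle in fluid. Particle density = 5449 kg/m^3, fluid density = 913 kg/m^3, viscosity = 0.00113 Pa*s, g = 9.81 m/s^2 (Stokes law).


Radius R = 169/2 nm = 8.45e-08 m
Density difference = 5449 - 913 = 4536 kg/m^3
v = 2 * R^2 * (rho_p - rho_f) * g / (9 * eta)
v = 2 * (8.45e-08)^2 * 4536 * 9.81 / (9 * 0.00113)
v = 6.24834e-08 m/s = 62.4834 nm/s

62.4834


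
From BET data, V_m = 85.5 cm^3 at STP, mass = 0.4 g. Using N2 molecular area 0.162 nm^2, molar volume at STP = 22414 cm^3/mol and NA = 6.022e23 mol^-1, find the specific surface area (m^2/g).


Number of moles in monolayer = V_m / 22414 = 85.5 / 22414 = 0.00381458
Number of molecules = moles * NA = 0.00381458 * 6.022e23
SA = molecules * sigma / mass
SA = (85.5 / 22414) * 6.022e23 * 0.162e-18 / 0.4
SA = 930.3 m^2/g

930.3


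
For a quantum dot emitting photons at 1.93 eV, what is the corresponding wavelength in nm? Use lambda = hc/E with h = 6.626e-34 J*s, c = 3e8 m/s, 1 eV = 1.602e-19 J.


Convert energy: E = 1.93 eV = 1.93 * 1.602e-19 = 3.09186e-19 J
lambda = h*c / E = 6.626e-34 * 3e8 / 3.09186e-19
lambda = 6.42914e-07 m = 642.9 nm

642.9


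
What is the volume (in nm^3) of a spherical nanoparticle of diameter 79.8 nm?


Radius r = 79.8/2 = 39.9 nm
Volume V = (4/3) * pi * r^3
V = (4/3) * pi * (39.9)^3
V = 266076.98 nm^3

266076.98


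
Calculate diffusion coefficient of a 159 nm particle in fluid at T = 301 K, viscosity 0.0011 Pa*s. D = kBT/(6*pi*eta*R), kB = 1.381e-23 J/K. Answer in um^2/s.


Radius R = 159/2 = 79.5 nm = 7.95e-08 m
D = kB*T / (6*pi*eta*R)
D = 1.381e-23 * 301 / (6 * pi * 0.0011 * 7.95e-08)
D = 2.52173e-12 m^2/s = 2.522 um^2/s

2.522


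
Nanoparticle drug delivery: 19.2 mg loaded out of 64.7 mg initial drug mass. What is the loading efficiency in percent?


Drug loading efficiency = (drug loaded / drug initial) * 100
DLE = 19.2 / 64.7 * 100
DLE = 0.2968 * 100
DLE = 29.68%

29.68


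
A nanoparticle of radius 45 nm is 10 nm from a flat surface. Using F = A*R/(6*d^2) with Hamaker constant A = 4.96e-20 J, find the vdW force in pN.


Convert to SI: R = 45 nm = 4.5e-08 m, d = 10 nm = 1e-08 m
F = A * R / (6 * d^2)
F = 4.96e-20 * 4.5e-08 / (6 * (1e-08)^2)
F = 3.72e-12 N = 3.72 pN

3.72


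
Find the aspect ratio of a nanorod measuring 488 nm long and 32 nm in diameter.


Aspect ratio AR = length / diameter
AR = 488 / 32
AR = 15.25

15.25


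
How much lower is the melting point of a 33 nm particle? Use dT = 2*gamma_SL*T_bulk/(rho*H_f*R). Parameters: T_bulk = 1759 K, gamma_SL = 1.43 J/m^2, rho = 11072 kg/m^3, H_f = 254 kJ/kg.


Radius R = 33/2 = 16.5 nm = 1.65e-08 m
Convert H_f = 254 kJ/kg = 254000 J/kg
dT = 2 * gamma_SL * T_bulk / (rho * H_f * R)
dT = 2 * 1.43 * 1759 / (11072 * 254000 * 1.65e-08)
dT = 108.4 K

108.4


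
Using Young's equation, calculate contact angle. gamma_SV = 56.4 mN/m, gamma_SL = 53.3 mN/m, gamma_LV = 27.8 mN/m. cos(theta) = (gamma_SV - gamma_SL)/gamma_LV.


cos(theta) = (gamma_SV - gamma_SL) / gamma_LV
cos(theta) = (56.4 - 53.3) / 27.8
cos(theta) = 0.111511
theta = arccos(0.111511) = 83.6 degrees

83.6


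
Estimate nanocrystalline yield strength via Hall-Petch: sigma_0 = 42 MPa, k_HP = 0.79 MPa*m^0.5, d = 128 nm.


d = 128 nm = 1.28e-07 m
sqrt(d) = 0.0003577709
Hall-Petch contribution = k / sqrt(d) = 0.79 / 0.0003577709 = 2208.1 MPa
sigma = sigma_0 + k/sqrt(d) = 42 + 2208.1 = 2250.1 MPa

2250.1


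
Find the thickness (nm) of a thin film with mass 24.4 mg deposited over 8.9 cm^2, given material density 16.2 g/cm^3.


Convert: m = 24.4 mg = 2.4400e-05 kg, A = 8.9 cm^2 = 8.9000e-04 m^2, rho = 16.2 g/cm^3 = 16200 kg/m^3
t = m / (A * rho)
t = 2.4400e-05 / (8.9000e-04 * 16200)
t = 1.6923e-06 m = 1692.3 nm

1692.3


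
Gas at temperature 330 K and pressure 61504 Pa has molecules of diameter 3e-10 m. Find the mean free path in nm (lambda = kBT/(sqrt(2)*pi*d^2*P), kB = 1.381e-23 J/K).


Mean free path: lambda = kB*T / (sqrt(2) * pi * d^2 * P)
lambda = 1.381e-23 * 330 / (sqrt(2) * pi * (3e-10)^2 * 61504)
lambda = 1.85309e-07 m
lambda = 185.31 nm

185.31


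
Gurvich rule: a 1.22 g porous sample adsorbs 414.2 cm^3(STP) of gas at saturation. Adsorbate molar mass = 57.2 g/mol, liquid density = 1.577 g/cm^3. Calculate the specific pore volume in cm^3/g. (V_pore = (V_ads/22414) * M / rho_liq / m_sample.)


Moles adsorbed n = V_ads / 22414 = 414.2 / 22414 = 1.847952e-02 mol
Liquid volume V_liq = n * M / rho_liq = 1.847952e-02 * 57.2 / 1.577 = 0.67028 cm^3
Specific pore volume V_pore = V_liq / m_sample = 0.67028 / 1.22
V_pore = 0.5494 cm^3/g

0.5494


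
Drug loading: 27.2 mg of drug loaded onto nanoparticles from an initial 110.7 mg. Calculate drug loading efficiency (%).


Drug loading efficiency = (drug loaded / drug initial) * 100
DLE = 27.2 / 110.7 * 100
DLE = 0.2457 * 100
DLE = 24.57%

24.57


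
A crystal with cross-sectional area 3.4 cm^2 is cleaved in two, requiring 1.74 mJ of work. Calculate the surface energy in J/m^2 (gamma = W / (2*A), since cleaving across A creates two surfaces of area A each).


Convert: A = 3.4 cm^2 = 0.00034 m^2, W = 1.74 mJ = 0.00174 J
Cleaving exposes two faces of area A, so total new surface = 2*A and gamma = W / (2*A)
gamma = 0.00174 / (2 * 0.00034)
gamma = 2.559 J/m^2

2.559


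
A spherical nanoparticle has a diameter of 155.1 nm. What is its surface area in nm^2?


Radius r = 155.1/2 = 77.55 nm
Surface area SA = 4 * pi * r^2
SA = 4 * pi * (77.55)^2
SA = 75574.18 nm^2

75574.18


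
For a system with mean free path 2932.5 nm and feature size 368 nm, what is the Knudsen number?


Knudsen number Kn = lambda / L
Kn = 2932.5 / 368
Kn = 7.9688

7.9688


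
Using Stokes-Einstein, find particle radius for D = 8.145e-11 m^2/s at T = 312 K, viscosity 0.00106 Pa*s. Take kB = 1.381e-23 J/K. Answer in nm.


Stokes-Einstein: R = kB*T / (6*pi*eta*D)
R = 1.381e-23 * 312 / (6 * pi * 0.00106 * 8.145e-11)
R = 2.64759e-09 m = 2.65 nm

2.65


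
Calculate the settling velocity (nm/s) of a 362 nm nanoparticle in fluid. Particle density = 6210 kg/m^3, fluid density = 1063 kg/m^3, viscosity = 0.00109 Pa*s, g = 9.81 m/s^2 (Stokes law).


Radius R = 362/2 nm = 1.81e-07 m
Density difference = 6210 - 1063 = 5147 kg/m^3
v = 2 * R^2 * (rho_p - rho_f) * g / (9 * eta)
v = 2 * (1.81e-07)^2 * 5147 * 9.81 / (9 * 0.00109)
v = 3.37242e-07 m/s = 337.2417 nm/s

337.2417


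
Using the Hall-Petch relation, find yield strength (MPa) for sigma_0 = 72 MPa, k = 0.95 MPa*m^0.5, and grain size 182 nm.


d = 182 nm = 1.82e-07 m
sqrt(d) = 0.0004266146
Hall-Petch contribution = k / sqrt(d) = 0.95 / 0.0004266146 = 2226.8 MPa
sigma = sigma_0 + k/sqrt(d) = 72 + 2226.8 = 2298.8 MPa

2298.8
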